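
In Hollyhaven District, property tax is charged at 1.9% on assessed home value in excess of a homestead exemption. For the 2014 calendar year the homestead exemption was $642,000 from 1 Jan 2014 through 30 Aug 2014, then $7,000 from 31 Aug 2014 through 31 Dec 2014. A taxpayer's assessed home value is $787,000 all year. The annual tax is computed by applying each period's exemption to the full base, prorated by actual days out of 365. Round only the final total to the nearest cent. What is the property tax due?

1 Jan – 30 Aug 2014: 242 days, exemption $642,000 → ($787,000 − $642,000) × 1.9% × 242/365 = $1,826.6027
31 Aug – 31 Dec 2014: 123 days, exemption $7,000 → ($787,000 − $7,000) × 1.9% × 123/365 = $4,994.1370
Total = $6,820.7397

$6,820.74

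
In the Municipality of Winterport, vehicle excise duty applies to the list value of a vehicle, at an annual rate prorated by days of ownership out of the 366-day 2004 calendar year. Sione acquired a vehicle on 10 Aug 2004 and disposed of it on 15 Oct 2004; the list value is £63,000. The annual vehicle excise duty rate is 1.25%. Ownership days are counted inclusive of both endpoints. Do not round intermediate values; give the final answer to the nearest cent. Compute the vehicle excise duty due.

£144.16

Days held (10 Aug – 15 Oct 2004): 67 out of 366
Tax = £63,000 × 1.25% × 67/366 = £144.1598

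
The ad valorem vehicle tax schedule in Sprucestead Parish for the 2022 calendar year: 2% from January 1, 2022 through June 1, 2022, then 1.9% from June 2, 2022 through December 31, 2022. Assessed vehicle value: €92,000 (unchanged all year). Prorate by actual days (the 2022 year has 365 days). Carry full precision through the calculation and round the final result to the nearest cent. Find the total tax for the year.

January 1 – June 1, 2022: 152 days at 2% → €92,000 × 2% × 152/365 = €766.2466
June 2 – December 31, 2022: 213 days at 1.9% → €92,000 × 1.9% × 213/365 = €1,020.0658
Total = €1,786.3123

€1,786.31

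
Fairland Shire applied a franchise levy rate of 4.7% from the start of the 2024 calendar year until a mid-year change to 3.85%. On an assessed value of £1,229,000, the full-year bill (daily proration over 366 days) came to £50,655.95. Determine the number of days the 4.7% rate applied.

117 days

Let d = days at the first rate; then 366 − d days at the second rate.
£1,229,000 × [4.7%·d + 3.85%·(366−d)] / 366 = £50,655.95
Solving gives d = 117, so the new rate took effect on 27 April 2024.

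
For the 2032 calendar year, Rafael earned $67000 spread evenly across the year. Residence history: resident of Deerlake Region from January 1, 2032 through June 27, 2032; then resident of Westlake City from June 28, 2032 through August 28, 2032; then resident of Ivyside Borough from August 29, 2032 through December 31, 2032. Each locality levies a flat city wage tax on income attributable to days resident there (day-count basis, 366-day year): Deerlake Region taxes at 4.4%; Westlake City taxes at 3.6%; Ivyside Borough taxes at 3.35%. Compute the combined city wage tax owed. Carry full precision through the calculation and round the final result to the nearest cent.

Deerlake Region, January 1 – June 27, 2032: 179 days → $67000 × 4.4% × 179/366 = $1441.7814
Westlake City, June 28 – August 28, 2032: 62 days → $67000 × 3.6% × 62/366 = $408.5902
Ivyside Borough, August 29 – December 31, 2032: 125 days → $67000 × 3.35% × 125/366 = $766.5642
Total = $2616.9358

$2616.94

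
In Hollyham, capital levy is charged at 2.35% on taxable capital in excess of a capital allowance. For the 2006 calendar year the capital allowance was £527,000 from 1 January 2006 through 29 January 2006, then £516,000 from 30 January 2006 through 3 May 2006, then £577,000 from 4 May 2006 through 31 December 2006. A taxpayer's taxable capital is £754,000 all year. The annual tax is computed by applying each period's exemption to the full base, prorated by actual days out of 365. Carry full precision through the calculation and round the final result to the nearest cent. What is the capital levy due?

1 January – 29 January 2006: 29 days, exemption £527,000 → (£754,000 − £527,000) × 2.35% × 29/365 = £423.8370
30 January – 3 May 2006: 94 days, exemption £516,000 → (£754,000 − £516,000) × 2.35% × 94/365 = £1,440.3890
4 May – 31 December 2006: 242 days, exemption £577,000 → (£754,000 − £577,000) × 2.35% × 242/365 = £2,757.8055
Total = £4,622.0315

£4,622.03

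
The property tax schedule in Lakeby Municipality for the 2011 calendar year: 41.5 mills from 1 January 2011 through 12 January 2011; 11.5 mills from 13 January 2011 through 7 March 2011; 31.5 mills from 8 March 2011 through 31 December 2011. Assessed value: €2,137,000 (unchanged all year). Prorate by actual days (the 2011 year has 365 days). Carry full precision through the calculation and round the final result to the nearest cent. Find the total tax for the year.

1 January – 12 January 2011: 12 days at 41.5 mills → €2,137,000 × 4.15% × 12/365 = €2,915.6877
13 January – 7 March 2011: 54 days at 11.5 mills → €2,137,000 × 1.15% × 54/365 = €3,635.8274
8 March – 31 December 2011: 299 days at 31.5 mills → €2,137,000 × 3.15% × 299/365 = €55,143.3822
Total = €61,694.8973

€61,694.90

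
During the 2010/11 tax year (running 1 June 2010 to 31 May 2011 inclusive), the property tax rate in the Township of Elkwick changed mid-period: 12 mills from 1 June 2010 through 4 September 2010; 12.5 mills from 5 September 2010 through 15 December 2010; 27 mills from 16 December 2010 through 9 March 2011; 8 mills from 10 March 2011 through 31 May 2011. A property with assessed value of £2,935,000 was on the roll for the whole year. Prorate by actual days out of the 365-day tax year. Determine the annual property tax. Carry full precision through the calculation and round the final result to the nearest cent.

1 June – 4 September 2010: 96 days at 12 mills → £2,935,000 × 1.2% × 96/365 = £9,263.3425
5 September – 15 December 2010: 102 days at 12.5 mills → £2,935,000 × 1.25% × 102/365 = £10,252.3973
16 December 2010 – 9 March 2011: 84 days at 27 mills → £2,935,000 × 2.7% × 84/365 = £18,237.2055
10 March – 31 May 2011: 83 days at 8 mills → £2,935,000 × 0.8% × 83/365 = £5,339.2877
Total = £43,092.2329

£43,092.23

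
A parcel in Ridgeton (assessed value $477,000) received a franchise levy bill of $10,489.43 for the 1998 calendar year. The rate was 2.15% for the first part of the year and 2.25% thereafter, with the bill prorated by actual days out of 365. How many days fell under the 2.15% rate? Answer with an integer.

186 days

Let d = days at the first rate; then 365 − d days at the second rate.
$477,000 × [2.15%·d + 2.25%·(365−d)] / 365 = $10,489.43
Solving gives d = 186, so the new rate took effect on July 6, 1998.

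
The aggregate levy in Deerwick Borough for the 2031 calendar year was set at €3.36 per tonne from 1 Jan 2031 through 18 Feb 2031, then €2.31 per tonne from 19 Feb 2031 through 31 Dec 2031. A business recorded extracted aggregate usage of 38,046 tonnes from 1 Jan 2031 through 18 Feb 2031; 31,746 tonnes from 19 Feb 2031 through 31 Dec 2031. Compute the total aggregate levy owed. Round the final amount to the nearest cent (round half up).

1 Jan – 18 Feb 2031: 38,046 tonnes at €3.36/tonne → €127834.56
19 Feb – 31 Dec 2031: 31,746 tonnes at €2.31/tonne → €73333.26

€201167.82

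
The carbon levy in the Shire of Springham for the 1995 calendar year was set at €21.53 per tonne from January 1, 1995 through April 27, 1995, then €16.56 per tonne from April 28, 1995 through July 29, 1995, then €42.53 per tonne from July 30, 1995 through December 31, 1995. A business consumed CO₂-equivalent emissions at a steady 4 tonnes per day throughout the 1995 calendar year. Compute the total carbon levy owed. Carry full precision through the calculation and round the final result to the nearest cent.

January 1 – April 27, 1995: 117 days × 4 tonnes/day = 468 tonnes at €21.53/tonne → €10,076.04
April 28 – July 29, 1995: 93 days × 4 tonnes/day = 372 tonnes at €16.56/tonne → €6,160.32
July 30 – December 31, 1995: 155 days × 4 tonnes/day = 620 tonnes at €42.53/tonne → €26,368.60

€42,604.96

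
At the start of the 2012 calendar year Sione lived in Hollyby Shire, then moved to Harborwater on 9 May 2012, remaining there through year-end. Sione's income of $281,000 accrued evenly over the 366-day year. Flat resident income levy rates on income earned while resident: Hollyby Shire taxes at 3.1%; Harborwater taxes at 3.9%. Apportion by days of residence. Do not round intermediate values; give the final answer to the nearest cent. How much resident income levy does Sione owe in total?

$10,166.67

Hollyby Shire, 1 January – 8 May 2012: 129 days → $281,000 × 3.1% × 129/366 = $3,070.2705
Harborwater, 9 May – 31 December 2012: 237 days → $281,000 × 3.9% × 237/366 = $7,096.4016
Total = $10,166.6721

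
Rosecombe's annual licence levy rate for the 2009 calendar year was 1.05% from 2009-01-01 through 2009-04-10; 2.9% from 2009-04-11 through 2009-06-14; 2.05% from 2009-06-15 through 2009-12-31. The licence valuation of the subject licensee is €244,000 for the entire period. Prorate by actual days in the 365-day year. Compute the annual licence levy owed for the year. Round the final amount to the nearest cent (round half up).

€4,702.85

2009-01-01 to 2009-04-10: 100 days at 1.05% → €244,000 × 1.05% × 100/365 = €701.9178
2009-04-11 to 2009-06-14: 65 days at 2.9% → €244,000 × 2.9% × 65/365 = €1,260.1096
2009-06-15 to 2009-12-31: 200 days at 2.05% → €244,000 × 2.05% × 200/365 = €2,740.8219
Total = €4,702.8493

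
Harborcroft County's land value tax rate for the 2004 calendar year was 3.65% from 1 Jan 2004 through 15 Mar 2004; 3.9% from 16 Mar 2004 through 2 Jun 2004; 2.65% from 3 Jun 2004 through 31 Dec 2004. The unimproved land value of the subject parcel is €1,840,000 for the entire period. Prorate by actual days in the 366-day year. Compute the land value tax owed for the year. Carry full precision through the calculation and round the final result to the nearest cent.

€57,494.97

1 Jan – 15 Mar 2004: 75 days at 3.65% → €1,840,000 × 3.65% × 75/366 = €13,762.2951
16 Mar – 2 Jun 2004: 79 days at 3.9% → €1,840,000 × 3.9% × 79/366 = €15,489.1803
3 Jun – 31 Dec 2004: 212 days at 2.65% → €1,840,000 × 2.65% × 212/366 = €28,243.4973
Total = €57,494.9727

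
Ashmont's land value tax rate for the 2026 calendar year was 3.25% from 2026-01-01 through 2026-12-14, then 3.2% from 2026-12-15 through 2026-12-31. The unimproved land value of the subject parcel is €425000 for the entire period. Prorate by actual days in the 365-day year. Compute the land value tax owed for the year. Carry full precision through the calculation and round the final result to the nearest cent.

2026-01-01 to 2026-12-14: 348 days at 3.25% → €425000 × 3.25% × 348/365 = €13169.1781
2026-12-15 to 2026-12-31: 17 days at 3.2% → €425000 × 3.2% × 17/365 = €633.4247
Total = €13802.6027

€13802.60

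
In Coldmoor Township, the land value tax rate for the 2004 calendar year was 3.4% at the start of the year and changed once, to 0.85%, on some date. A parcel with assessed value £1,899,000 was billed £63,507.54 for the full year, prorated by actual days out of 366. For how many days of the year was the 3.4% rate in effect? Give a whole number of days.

358 days

Let d = days at the first rate; then 366 − d days at the second rate.
£1,899,000 × [3.4%·d + 0.85%·(366−d)] / 366 = £63,507.54
Solving gives d = 358, so the new rate took effect on 24 Dec 2004.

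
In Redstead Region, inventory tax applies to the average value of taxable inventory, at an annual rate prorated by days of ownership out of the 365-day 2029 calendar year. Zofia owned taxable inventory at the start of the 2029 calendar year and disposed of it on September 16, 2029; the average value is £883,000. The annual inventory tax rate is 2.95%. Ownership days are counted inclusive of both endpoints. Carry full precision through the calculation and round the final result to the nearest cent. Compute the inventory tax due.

£18,483.73

Days held (January 1 – September 16, 2029): 259 out of 365
Tax = £883,000 × 2.95% × 259/365 = £18,483.7301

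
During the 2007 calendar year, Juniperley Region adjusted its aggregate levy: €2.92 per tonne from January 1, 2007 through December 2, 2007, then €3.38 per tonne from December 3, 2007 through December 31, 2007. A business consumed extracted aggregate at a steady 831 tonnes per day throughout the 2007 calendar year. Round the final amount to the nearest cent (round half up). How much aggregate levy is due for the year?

January 1 – December 2, 2007: 336 days × 831 tonnes/day = 279,216 tonnes at €2.92/tonne → €815,310.72
December 3 – December 31, 2007: 29 days × 831 tonnes/day = 24,099 tonnes at €3.38/tonne → €81,454.62

€896,765.34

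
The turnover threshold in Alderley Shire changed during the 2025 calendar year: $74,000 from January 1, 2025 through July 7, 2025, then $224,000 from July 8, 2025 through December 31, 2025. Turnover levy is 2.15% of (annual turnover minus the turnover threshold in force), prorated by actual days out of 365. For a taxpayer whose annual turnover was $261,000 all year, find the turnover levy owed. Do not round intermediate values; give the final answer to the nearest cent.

$2,456.60

January 1 – July 7, 2025: 188 days, exemption $74,000 → ($261,000 − $74,000) × 2.15% × 188/365 = $2,070.8329
July 8 – December 31, 2025: 177 days, exemption $224,000 → ($261,000 − $224,000) × 2.15% × 177/365 = $385.7630
Total = $2,456.5959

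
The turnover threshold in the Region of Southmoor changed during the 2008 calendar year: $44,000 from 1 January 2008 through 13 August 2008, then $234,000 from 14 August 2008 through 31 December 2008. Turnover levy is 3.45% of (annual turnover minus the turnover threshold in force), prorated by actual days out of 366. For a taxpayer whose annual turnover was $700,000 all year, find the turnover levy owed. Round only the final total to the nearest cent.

$20,124.62

1 January – 13 August 2008: 226 days, exemption $44,000 → ($700,000 − $44,000) × 3.45% × 226/366 = $13,974.9508
14 August – 31 December 2008: 140 days, exemption $234,000 → ($700,000 − $234,000) × 3.45% × 140/366 = $6,149.6721
Total = $20,124.6230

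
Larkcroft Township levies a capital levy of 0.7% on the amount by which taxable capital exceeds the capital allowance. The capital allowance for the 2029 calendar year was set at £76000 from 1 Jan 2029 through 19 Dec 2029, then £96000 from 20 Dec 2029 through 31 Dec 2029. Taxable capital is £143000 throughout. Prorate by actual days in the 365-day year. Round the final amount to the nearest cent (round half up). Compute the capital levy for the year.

1 Jan – 19 Dec 2029: 353 days, exemption £76000 → (£143000 − £76000) × 0.7% × 353/365 = £453.5808
20 Dec – 31 Dec 2029: 12 days, exemption £96000 → (£143000 − £96000) × 0.7% × 12/365 = £10.8164
Total = £464.3973

£464.40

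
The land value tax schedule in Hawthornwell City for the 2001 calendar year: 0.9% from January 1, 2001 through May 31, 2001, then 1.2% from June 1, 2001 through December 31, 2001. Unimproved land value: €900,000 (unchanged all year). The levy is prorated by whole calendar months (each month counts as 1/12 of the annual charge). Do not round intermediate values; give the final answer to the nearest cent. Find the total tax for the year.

€9,675.00

January 1 – May 31, 2001: 5 months at 0.9% → €900,000 × 0.9% × 5/12 = €3,375.0000
June 1 – December 31, 2001: 7 months at 1.2% → €900,000 × 1.2% × 7/12 = €6,300.0000
Total = €9,675.0000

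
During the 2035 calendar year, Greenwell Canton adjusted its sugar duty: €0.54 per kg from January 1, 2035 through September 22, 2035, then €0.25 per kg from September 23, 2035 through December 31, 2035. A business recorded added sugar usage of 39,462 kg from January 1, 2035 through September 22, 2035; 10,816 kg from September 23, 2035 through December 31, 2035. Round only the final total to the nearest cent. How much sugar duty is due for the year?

January 1 – September 22, 2035: 39,462 kg at €0.54/kg → €21309.48
September 23 – December 31, 2035: 10,816 kg at €0.25/kg → €2704.00

€24013.48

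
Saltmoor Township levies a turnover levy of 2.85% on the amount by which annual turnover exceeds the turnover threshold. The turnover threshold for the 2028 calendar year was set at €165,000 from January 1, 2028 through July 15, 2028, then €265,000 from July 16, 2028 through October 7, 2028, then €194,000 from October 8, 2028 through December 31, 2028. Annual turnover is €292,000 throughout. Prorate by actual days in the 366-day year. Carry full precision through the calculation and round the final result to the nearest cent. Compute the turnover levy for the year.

€2,773.45

January 1 – July 15, 2028: 197 days, exemption €165,000 → (€292,000 − €165,000) × 2.85% × 197/366 = €1,948.2008
July 16 – October 7, 2028: 84 days, exemption €265,000 → (€292,000 − €265,000) × 2.85% × 84/366 = €176.6066
October 8 – December 31, 2028: 85 days, exemption €194,000 → (€292,000 − €194,000) × 2.85% × 85/366 = €648.6475
Total = €2,773.4549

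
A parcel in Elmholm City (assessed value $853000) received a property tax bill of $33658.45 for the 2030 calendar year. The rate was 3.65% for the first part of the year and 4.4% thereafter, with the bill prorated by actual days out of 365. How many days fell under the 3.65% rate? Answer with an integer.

221 days

Let d = days at the first rate; then 365 − d days at the second rate.
$853000 × [3.65%·d + 4.4%·(365−d)] / 365 = $33658.45
Solving gives d = 221, so the new rate took effect on 10 Aug 2030.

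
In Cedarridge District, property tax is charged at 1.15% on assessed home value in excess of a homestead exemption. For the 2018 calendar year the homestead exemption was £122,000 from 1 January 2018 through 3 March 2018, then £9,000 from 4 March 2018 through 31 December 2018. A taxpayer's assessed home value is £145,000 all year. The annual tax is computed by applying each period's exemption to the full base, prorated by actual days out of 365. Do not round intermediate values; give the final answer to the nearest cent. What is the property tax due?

1 January – 3 March 2018: 62 days, exemption £122,000 → (£145,000 − £122,000) × 1.15% × 62/365 = £44.9288
4 March – 31 December 2018: 303 days, exemption £9,000 → (£145,000 − £9,000) × 1.15% × 303/365 = £1,298.3342
Total = £1,343.2630

£1,343.26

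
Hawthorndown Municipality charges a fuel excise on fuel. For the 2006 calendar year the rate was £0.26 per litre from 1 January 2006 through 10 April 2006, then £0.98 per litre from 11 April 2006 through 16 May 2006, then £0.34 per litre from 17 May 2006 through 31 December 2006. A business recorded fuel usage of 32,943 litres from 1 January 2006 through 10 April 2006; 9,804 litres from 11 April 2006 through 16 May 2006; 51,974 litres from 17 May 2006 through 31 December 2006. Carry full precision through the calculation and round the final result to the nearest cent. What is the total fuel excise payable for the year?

1 January – 10 April 2006: 32,943 litres at £0.26/litre → £8565.18
11 April – 16 May 2006: 9,804 litres at £0.98/litre → £9607.92
17 May – 31 December 2006: 51,974 litres at £0.34/litre → £17671.16

£35844.26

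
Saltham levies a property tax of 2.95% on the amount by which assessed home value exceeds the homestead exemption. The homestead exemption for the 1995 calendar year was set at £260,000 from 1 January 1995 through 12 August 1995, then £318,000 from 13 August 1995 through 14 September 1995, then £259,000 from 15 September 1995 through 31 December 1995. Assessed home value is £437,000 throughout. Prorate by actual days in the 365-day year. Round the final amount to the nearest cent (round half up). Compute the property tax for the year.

1 January – 12 August 1995: 224 days, exemption £260,000 → (£437,000 − £260,000) × 2.95% × 224/365 = £3,204.4274
13 August – 14 September 1995: 33 days, exemption £318,000 → (£437,000 − £318,000) × 2.95% × 33/365 = £317.3877
15 September – 31 December 1995: 108 days, exemption £259,000 → (£437,000 − £259,000) × 2.95% × 108/365 = £1,553.7205
Total = £5,075.5356

£5,075.54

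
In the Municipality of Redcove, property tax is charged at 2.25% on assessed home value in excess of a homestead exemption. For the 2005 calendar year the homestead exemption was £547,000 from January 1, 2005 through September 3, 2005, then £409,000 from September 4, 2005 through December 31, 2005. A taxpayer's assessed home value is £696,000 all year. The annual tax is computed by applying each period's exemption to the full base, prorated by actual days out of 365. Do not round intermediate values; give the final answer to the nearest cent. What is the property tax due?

£4,364.82

January 1 – September 3, 2005: 246 days, exemption £547,000 → (£696,000 − £547,000) × 2.25% × 246/365 = £2,259.4932
September 4 – December 31, 2005: 119 days, exemption £409,000 → (£696,000 − £409,000) × 2.25% × 119/365 = £2,105.3219
Total = £4,364.8151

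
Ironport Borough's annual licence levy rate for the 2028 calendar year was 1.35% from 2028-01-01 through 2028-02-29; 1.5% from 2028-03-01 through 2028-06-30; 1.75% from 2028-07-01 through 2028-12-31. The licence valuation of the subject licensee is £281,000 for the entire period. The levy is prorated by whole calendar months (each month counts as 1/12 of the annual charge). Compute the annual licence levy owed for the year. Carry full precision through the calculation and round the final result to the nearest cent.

2028-01-01 to 2028-02-29: 2 months at 1.35% → £281,000 × 1.35% × 2/12 = £632.2500
2028-03-01 to 2028-06-30: 4 months at 1.5% → £281,000 × 1.5% × 4/12 = £1,405.0000
2028-07-01 to 2028-12-31: 6 months at 1.75% → £281,000 × 1.75% × 6/12 = £2,458.7500
Total = £4,496.0000

£4,496.00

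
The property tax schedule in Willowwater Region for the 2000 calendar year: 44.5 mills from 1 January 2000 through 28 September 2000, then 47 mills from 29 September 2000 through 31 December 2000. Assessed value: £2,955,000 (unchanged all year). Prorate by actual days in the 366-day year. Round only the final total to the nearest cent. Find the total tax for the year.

1 January – 28 September 2000: 272 days at 44.5 mills → £2,955,000 × 4.45% × 272/366 = £97,724.9180
29 September – 31 December 2000: 94 days at 47 mills → £2,955,000 × 4.7% × 94/366 = £35,669.9180
Total = £133,394.8361

£133,394.84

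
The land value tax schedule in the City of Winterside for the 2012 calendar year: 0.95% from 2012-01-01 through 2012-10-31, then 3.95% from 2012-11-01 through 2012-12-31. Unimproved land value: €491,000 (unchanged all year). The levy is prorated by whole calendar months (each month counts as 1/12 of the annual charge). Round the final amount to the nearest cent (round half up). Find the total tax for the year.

€7,119.50

2012-01-01 to 2012-10-31: 10 months at 0.95% → €491,000 × 0.95% × 10/12 = €3,887.0833
2012-11-01 to 2012-12-31: 2 months at 3.95% → €491,000 × 3.95% × 2/12 = €3,232.4167
Total = €7,119.5000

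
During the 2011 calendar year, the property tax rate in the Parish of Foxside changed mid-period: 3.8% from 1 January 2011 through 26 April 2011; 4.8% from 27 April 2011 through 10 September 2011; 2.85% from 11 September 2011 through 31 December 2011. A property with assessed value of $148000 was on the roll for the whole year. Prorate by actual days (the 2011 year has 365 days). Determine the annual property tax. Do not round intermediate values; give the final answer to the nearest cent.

1 January – 26 April 2011: 116 days at 3.8% → $148000 × 3.8% × 116/365 = $1787.3534
27 April – 10 September 2011: 137 days at 4.8% → $148000 × 4.8% × 137/365 = $2666.4329
11 September – 31 December 2011: 112 days at 2.85% → $148000 × 2.85% × 112/365 = $1294.2904
Total = $5748.0767

$5748.08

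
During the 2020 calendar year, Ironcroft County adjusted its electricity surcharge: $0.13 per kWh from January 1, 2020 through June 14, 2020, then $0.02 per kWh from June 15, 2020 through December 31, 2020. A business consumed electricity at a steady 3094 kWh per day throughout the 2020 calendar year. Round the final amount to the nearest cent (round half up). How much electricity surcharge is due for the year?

January 1 – June 14, 2020: 166 days × 3094 kWh/day = 513,604 kWh at $0.13/kWh → $66768.52
June 15 – December 31, 2020: 200 days × 3094 kWh/day = 618,800 kWh at $0.02/kWh → $12376.00

$79144.52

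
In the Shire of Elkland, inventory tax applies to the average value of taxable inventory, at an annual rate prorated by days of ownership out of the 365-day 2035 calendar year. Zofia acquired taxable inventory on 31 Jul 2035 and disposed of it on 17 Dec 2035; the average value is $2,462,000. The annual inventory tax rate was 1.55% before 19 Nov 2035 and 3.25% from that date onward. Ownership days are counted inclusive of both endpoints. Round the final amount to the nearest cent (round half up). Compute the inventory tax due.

$17,962.48

31 Jul – 18 Nov 2035: 111 days at 1.55% → $2,462,000 × 1.55% × 111/365 = $11,605.1260
19 Nov – 17 Dec 2035: 29 days at 3.25% → $2,462,000 × 3.25% × 29/365 = $6,357.3562
Total = $17,962.4822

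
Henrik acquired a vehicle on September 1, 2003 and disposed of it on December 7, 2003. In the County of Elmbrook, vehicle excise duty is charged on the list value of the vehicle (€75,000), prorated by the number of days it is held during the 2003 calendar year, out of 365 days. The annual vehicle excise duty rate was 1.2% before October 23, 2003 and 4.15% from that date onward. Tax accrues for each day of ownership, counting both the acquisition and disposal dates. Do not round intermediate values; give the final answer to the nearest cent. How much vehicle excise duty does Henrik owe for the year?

€520.48

September 1 – October 22, 2003: 52 days at 1.2% → €75,000 × 1.2% × 52/365 = €128.2192
October 23 – December 7, 2003: 46 days at 4.15% → €75,000 × 4.15% × 46/365 = €392.2603
Total = €520.4795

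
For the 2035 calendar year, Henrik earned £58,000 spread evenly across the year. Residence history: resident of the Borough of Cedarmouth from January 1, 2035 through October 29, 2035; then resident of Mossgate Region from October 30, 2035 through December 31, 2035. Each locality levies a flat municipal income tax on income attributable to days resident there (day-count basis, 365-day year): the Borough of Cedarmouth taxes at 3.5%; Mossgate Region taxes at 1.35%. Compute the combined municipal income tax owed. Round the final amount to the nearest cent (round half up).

£1,814.76

The Borough of Cedarmouth, January 1 – October 29, 2035: 302 days → £58,000 × 3.5% × 302/365 = £1,679.6164
Mossgate Region, October 30 – December 31, 2035: 63 days → £58,000 × 1.35% × 63/365 = £135.1479
Total = £1,814.7644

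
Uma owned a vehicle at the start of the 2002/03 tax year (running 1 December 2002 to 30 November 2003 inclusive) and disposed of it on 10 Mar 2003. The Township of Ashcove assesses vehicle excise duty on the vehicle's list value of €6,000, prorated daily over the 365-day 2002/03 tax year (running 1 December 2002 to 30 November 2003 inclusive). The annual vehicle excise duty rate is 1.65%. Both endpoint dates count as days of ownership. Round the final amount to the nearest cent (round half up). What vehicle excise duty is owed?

€27.12

Days held (1 Dec 2002 – 10 Mar 2003): 100 out of 365
Tax = €6,000 × 1.65% × 100/365 = €27.1233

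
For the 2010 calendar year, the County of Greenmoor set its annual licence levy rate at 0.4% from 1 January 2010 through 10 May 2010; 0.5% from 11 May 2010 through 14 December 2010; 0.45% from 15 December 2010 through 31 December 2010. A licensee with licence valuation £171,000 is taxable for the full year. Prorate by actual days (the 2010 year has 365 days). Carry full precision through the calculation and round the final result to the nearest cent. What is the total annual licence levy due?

1 January – 10 May 2010: 130 days at 0.4% → £171,000 × 0.4% × 130/365 = £243.6164
11 May – 14 December 2010: 218 days at 0.5% → £171,000 × 0.5% × 218/365 = £510.6575
15 December – 31 December 2010: 17 days at 0.45% → £171,000 × 0.45% × 17/365 = £35.8397
Total = £790.1137

£790.11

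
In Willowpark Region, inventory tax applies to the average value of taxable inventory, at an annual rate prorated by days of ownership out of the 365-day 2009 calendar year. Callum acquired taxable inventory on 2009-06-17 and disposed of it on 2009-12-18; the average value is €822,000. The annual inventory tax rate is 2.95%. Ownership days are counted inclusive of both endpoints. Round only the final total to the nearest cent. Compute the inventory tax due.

Days held (2009-06-17 to 2009-12-18): 185 out of 365
Tax = €822,000 × 2.95% × 185/365 = €12,290.5890

€12,290.59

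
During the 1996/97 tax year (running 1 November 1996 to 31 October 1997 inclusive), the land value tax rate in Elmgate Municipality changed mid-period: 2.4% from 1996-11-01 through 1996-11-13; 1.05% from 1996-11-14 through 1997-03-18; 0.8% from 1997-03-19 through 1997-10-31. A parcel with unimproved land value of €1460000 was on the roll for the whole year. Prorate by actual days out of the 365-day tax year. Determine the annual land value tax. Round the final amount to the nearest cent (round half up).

€13762.00

1996-11-01 to 1996-11-13: 13 days at 2.4% → €1460000 × 2.4% × 13/365 = €1248.0000
1996-11-14 to 1997-03-18: 125 days at 1.05% → €1460000 × 1.05% × 125/365 = €5250.0000
1997-03-19 to 1997-10-31: 227 days at 0.8% → €1460000 × 0.8% × 227/365 = €7264.0000
Total = €13762.0000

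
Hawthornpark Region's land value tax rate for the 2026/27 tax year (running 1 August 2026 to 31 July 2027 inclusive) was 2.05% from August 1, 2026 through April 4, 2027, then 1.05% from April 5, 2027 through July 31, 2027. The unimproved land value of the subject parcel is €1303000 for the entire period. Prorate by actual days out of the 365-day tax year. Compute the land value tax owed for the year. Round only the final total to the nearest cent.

August 1, 2026 – April 4, 2027: 247 days at 2.05% → €1303000 × 2.05% × 247/365 = €18076.0014
April 5 – July 31, 2027: 118 days at 1.05% → €1303000 × 1.05% × 118/365 = €4423.0603
Total = €22499.0616

€22499.06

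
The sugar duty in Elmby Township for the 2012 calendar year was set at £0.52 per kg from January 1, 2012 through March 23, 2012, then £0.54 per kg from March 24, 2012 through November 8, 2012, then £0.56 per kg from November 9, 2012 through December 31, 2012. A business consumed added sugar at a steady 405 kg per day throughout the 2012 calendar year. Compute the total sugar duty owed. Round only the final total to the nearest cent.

January 1 – March 23, 2012: 83 days × 405 kg/day = 33,615 kg at £0.52/kg → £17,479.80
March 24 – November 8, 2012: 230 days × 405 kg/day = 93,150 kg at £0.54/kg → £50,301.00
November 9 – December 31, 2012: 53 days × 405 kg/day = 21,465 kg at £0.56/kg → £12,020.40

£79,801.20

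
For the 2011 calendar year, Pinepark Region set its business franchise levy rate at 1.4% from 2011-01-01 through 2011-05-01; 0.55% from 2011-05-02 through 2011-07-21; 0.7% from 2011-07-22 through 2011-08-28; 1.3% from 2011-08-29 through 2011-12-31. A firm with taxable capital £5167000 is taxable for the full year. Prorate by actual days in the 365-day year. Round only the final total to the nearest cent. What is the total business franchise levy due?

£57056.42

2011-01-01 to 2011-05-01: 121 days at 1.4% → £5167000 × 1.4% × 121/365 = £23980.5425
2011-05-02 to 2011-07-21: 81 days at 0.55% → £5167000 × 0.55% × 81/365 = £6306.5712
2011-07-22 to 2011-08-28: 38 days at 0.7% → £5167000 × 0.7% × 38/365 = £3765.5397
2011-08-29 to 2011-12-31: 125 days at 1.3% → £5167000 × 1.3% × 125/365 = £23003.7671
Total = £57056.4205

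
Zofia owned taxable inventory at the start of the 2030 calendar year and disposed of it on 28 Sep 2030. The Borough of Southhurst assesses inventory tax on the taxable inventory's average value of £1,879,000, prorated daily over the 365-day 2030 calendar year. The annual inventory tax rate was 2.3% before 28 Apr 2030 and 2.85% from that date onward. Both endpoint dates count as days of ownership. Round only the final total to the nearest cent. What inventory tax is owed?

1 Jan – 27 Apr 2030: 117 days at 2.3% → £1,879,000 × 2.3% × 117/365 = £13,853.1205
28 Apr – 28 Sep 2030: 154 days at 2.85% → £1,879,000 × 2.85% × 154/365 = £22,594.3315
Total = £36,447.4521

£36,447.45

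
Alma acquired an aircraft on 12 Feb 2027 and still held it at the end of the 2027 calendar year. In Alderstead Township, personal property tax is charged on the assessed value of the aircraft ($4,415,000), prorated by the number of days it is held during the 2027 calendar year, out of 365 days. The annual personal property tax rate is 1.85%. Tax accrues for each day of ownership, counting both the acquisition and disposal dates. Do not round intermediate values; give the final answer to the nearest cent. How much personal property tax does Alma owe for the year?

Days held (12 Feb – 31 Dec 2027): 323 out of 365
Tax = $4,415,000 × 1.85% × 323/365 = $72,278.9932

$72,278.99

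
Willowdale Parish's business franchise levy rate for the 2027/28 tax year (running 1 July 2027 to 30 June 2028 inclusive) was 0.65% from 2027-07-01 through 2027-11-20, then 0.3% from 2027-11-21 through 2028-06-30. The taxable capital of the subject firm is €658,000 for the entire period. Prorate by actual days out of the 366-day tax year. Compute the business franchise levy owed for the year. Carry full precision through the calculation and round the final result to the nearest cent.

2027-07-01 to 2027-11-20: 143 days at 0.65% → €658,000 × 0.65% × 143/366 = €1,671.0683
2027-11-21 to 2028-06-30: 223 days at 0.3% → €658,000 × 0.3% × 223/366 = €1,202.7377
Total = €2,873.8060

€2,873.81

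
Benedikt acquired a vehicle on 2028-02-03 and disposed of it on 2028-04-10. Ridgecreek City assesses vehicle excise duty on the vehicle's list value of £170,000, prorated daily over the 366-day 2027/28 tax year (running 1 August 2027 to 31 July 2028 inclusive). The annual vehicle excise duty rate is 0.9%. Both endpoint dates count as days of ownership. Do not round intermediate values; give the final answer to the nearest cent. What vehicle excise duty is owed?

Days held (2028-02-03 to 2028-04-10): 68 out of 366
Tax = £170,000 × 0.9% × 68/366 = £284.2623

£284.26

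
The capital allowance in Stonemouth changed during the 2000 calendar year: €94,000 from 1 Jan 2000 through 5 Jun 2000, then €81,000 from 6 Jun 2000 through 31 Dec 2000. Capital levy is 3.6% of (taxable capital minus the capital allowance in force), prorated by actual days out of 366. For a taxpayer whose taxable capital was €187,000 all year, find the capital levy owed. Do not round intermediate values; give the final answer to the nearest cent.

€3,615.25

1 Jan – 5 Jun 2000: 157 days, exemption €94,000 → (€187,000 − €94,000) × 3.6% × 157/366 = €1,436.1639
6 Jun – 31 Dec 2000: 209 days, exemption €81,000 → (€187,000 − €81,000) × 3.6% × 209/366 = €2,179.0820
Total = €3,615.2459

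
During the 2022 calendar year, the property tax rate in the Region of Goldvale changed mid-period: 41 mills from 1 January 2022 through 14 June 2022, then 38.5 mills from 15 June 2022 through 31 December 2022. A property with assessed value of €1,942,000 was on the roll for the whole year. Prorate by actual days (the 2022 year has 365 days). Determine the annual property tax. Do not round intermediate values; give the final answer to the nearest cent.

1 January – 14 June 2022: 165 days at 41 mills → €1,942,000 × 4.1% × 165/365 = €35,993.5068
15 June – 31 December 2022: 200 days at 38.5 mills → €1,942,000 × 3.85% × 200/365 = €40,968.2192
Total = €76,961.7260

€76,961.73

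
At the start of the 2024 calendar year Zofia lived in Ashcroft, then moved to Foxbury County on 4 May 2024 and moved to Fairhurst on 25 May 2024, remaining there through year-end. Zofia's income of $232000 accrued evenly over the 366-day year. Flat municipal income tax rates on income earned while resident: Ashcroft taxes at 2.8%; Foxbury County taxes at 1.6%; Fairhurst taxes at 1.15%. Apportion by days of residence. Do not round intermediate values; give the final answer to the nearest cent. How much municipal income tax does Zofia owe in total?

Ashcroft, 1 Jan – 3 May 2024: 124 days → $232000 × 2.8% × 124/366 = $2200.8306
Foxbury County, 4 May – 24 May 2024: 21 days → $232000 × 1.6% × 21/366 = $212.9836
Fairhurst, 25 May – 31 Dec 2024: 221 days → $232000 × 1.15% × 221/366 = $1611.0055
Total = $4024.8197

$4024.82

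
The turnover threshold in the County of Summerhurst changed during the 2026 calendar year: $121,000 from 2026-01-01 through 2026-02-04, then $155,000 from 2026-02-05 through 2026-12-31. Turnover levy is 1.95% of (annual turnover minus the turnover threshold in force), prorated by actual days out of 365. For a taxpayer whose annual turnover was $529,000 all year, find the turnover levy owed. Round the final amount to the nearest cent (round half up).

$7,356.58

2026-01-01 to 2026-02-04: 35 days, exemption $121,000 → ($529,000 − $121,000) × 1.95% × 35/365 = $762.9041
2026-02-05 to 2026-12-31: 330 days, exemption $155,000 → ($529,000 − $155,000) × 1.95% × 330/365 = $6,593.6712
Total = $7,356.5753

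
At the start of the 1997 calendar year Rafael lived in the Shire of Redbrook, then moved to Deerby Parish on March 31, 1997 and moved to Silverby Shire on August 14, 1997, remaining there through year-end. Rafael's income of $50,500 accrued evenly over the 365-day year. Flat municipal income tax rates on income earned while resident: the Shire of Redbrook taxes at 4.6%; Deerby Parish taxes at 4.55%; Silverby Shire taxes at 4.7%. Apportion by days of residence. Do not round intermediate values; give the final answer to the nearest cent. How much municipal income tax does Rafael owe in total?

$2,332.96

The Shire of Redbrook, January 1 – March 30, 1997: 89 days → $50,500 × 4.6% × 89/365 = $566.4301
Deerby Parish, March 31 – August 13, 1997: 136 days → $50,500 × 4.55% × 136/365 = $856.1479
Silverby Shire, August 14 – December 31, 1997: 140 days → $50,500 × 4.7% × 140/365 = $910.3836
Total = $2,332.9616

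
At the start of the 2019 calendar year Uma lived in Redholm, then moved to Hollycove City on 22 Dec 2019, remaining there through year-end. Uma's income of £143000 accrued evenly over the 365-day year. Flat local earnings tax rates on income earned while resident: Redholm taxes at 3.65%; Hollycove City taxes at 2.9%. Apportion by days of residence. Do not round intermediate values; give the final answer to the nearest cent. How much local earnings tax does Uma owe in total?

£5190.12

Redholm, 1 Jan – 21 Dec 2019: 355 days → £143000 × 3.65% × 355/365 = £5076.5000
Hollycove City, 22 Dec – 31 Dec 2019: 10 days → £143000 × 2.9% × 10/365 = £113.6164
Total = £5190.1164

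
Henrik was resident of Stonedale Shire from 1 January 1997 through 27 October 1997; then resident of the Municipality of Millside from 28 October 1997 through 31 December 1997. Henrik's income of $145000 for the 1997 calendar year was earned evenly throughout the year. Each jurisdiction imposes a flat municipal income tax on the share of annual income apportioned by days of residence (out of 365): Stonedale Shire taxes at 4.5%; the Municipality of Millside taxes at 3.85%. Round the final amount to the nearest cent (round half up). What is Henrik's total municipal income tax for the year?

$6357.16

Stonedale Shire, 1 January – 27 October 1997: 300 days → $145000 × 4.5% × 300/365 = $5363.0137
The Municipality of Millside, 28 October – 31 December 1997: 65 days → $145000 × 3.85% × 65/365 = $994.1438
Total = $6357.1575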